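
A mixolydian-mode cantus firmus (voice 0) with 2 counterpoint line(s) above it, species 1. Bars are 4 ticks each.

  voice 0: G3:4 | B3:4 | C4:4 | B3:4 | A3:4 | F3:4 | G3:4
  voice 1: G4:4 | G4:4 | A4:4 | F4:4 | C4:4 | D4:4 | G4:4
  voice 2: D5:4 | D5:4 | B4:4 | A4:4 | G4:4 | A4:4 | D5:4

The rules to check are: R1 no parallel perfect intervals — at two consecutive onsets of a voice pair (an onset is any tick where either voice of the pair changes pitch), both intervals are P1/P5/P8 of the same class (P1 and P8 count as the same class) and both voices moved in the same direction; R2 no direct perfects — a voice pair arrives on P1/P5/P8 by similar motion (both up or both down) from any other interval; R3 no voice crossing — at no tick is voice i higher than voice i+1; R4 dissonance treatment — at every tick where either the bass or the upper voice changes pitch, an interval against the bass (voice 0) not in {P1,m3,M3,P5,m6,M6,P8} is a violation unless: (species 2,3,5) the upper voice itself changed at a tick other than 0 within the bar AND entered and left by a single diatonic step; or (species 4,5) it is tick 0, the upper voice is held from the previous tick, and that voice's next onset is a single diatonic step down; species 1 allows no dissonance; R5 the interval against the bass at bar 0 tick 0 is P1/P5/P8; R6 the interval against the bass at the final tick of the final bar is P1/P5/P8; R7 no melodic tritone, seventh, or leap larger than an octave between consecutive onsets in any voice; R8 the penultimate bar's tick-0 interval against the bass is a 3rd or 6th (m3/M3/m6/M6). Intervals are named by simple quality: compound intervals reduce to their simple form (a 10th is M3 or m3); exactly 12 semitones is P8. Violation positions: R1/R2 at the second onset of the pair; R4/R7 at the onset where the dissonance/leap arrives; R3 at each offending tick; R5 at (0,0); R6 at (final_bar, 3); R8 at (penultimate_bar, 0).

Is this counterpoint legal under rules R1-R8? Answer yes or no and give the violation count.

No (9 violations)

bar 0: v0=G3 v1=G4 v2=D5 (P5)
bar 1: v0=B3 v1=G4 v2=D5 (m3)
bar 2: v0=C4 v1=A4 v2=B4 (M7)
bar 3: v0=B3 v1=F4 v2=A4 (m7)
bar 4: v0=A3 v1=C4 v2=G4 (m7)
bar 5: v0=F3 v1=D4 v2=A4 (M3)
bar 6: v0=G3 v1=G4 v2=D5 (P5)
  R4 @ bar2.0: C4/B4 M7 untreated
  R4 @ bar3.0: B3/F4 TT untreated
  R4 @ bar3.0: B3/A4 m7 untreated
  R2 @ bar4.0: F4/A4 M3 -> C4/G4 P5 similar
  R4 @ bar4.0: A3/G4 m7 untreated
  R1 @ bar5.0: C4/G4 P5 -> D4/A4 P5 similar
  R1 @ bar6.0: D4/A4 P5 -> G4/D5 P5 similar
  R2 @ bar6.0: F3/D4 M6 -> G3/G4 P8 similar
  R2 @ bar6.0: F3/A4 M3 -> G3/D5 P5 similar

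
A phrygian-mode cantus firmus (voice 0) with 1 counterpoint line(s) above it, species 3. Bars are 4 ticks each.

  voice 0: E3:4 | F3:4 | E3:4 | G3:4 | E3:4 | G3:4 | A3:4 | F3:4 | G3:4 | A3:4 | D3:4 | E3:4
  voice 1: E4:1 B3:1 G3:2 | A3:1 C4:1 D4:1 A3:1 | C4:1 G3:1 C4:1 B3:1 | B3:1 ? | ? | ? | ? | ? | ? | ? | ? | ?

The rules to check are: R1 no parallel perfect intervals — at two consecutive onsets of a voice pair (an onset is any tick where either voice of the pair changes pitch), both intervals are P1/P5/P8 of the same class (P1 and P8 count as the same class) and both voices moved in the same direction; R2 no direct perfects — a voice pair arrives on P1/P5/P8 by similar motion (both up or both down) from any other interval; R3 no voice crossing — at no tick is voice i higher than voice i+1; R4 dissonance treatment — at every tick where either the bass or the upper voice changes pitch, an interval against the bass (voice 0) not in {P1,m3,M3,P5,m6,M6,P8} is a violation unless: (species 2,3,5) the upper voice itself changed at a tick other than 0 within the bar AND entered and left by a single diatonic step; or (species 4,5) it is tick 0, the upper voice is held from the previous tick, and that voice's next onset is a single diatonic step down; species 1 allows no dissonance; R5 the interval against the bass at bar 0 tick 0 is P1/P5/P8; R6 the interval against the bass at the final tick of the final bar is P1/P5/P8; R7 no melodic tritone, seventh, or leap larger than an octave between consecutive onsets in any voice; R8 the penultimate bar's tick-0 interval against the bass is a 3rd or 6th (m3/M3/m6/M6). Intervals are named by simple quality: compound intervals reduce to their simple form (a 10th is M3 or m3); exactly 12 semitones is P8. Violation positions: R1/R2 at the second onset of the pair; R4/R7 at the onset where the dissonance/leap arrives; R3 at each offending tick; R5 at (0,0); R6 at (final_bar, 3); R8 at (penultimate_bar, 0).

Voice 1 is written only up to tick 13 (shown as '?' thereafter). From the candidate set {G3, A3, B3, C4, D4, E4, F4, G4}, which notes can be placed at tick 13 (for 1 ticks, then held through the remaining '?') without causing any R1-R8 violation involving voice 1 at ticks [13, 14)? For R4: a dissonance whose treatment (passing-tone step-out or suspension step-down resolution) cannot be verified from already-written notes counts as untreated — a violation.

G3: legal
A3: violates R4
B3: legal
C4: violates R4
D4: legal
E4: legal
F4: violates R4,R7
G4: legal

{B3, D4, E4, G3, G4}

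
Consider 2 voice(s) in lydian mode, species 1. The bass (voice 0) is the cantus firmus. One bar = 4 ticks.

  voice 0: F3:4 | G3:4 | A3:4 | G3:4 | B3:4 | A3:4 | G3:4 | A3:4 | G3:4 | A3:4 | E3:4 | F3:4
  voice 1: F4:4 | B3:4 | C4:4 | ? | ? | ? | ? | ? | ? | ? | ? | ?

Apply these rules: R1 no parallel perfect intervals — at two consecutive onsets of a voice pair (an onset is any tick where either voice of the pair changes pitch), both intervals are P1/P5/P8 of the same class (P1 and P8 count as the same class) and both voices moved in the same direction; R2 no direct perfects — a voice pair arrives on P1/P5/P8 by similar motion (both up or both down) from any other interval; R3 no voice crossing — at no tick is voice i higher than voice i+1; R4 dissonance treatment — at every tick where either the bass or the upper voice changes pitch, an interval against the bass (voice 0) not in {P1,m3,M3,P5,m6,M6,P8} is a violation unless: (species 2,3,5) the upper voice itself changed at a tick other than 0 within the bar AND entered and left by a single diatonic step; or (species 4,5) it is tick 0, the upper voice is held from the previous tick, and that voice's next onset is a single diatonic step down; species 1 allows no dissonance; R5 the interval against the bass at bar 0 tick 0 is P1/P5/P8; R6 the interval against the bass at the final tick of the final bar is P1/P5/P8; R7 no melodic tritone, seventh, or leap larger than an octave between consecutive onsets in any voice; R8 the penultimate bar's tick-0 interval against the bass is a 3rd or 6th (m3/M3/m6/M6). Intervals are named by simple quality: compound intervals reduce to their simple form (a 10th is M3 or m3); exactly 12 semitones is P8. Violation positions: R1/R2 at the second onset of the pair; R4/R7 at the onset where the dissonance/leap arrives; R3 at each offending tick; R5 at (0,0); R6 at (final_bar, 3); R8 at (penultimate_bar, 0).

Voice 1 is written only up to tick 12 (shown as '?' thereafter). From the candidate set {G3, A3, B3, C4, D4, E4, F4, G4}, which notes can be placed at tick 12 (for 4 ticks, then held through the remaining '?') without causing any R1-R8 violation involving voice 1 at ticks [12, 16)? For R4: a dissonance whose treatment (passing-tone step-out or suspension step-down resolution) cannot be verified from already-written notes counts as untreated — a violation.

G3: violates R2
A3: violates R4
B3: legal
C4: violates R4
D4: legal
E4: legal
F4: violates R4
G4: legal

{B3, D4, E4, G4}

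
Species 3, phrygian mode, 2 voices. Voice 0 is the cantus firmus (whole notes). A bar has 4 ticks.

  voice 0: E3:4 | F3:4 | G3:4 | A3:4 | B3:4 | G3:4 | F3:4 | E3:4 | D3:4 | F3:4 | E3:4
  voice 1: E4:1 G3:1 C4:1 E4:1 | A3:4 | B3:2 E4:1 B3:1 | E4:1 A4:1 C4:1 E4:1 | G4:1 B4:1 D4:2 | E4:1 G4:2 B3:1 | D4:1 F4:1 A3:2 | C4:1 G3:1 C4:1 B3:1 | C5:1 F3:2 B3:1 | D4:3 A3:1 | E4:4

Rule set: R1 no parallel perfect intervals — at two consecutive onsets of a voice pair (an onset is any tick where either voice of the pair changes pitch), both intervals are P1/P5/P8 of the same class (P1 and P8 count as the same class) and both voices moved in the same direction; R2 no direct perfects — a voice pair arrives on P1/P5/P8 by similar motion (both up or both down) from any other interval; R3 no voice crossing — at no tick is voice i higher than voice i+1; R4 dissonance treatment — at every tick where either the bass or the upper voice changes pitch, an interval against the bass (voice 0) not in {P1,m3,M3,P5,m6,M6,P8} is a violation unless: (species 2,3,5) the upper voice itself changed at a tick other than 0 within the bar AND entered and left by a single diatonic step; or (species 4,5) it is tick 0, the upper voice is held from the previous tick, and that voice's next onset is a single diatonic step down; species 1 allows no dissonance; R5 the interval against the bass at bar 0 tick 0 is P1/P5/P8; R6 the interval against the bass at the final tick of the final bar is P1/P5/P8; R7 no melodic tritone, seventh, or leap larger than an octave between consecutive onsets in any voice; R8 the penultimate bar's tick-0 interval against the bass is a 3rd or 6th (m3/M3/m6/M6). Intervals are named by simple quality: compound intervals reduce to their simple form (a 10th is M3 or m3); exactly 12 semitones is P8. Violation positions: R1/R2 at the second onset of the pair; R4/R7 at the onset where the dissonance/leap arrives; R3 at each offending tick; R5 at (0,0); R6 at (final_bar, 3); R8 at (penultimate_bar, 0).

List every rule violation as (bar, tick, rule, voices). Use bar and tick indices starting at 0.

bar 0: v0=E3 v1=E4 downbeat P8
bar 1: v0=F3 v1=A3 downbeat M3
bar 2: v0=G3 v1=B3 downbeat M3
bar 3: v0=A3 v1=E4 downbeat P5
bar 4: v0=B3 v1=G4 downbeat m6
bar 5: v0=G3 v1=E4 downbeat M6
bar 6: v0=F3 v1=D4 downbeat M6
bar 7: v0=E3 v1=C4 downbeat m6
bar 8: v0=D3 v1=C5 downbeat m7
bar 9: v0=F3 v1=D4 downbeat M6
bar 10: v0=E3 v1=E4 downbeat P8
  -> R2 @ bar 3 tick 0 v(0, 1): G3/B3 M3 -> A3/E4 P5 similar
  -> R4 @ bar 8 tick 0 v(0, 1): D3/C5 m7 untreated
  -> R7 @ bar 8 tick 0 v(1,): B3->C5 leap 13st
  -> R7 @ bar 8 tick 1 v(1,): C5->F3 leap 19st
  -> R7 @ bar 8 tick 3 v(1,): F3->B3 leap 6st

(3, 0, R2, (0, 1))
(8, 0, R4, (0, 1))
(8, 0, R7, (1,))
(8, 1, R7, (1,))
(8, 3, R7, (1,))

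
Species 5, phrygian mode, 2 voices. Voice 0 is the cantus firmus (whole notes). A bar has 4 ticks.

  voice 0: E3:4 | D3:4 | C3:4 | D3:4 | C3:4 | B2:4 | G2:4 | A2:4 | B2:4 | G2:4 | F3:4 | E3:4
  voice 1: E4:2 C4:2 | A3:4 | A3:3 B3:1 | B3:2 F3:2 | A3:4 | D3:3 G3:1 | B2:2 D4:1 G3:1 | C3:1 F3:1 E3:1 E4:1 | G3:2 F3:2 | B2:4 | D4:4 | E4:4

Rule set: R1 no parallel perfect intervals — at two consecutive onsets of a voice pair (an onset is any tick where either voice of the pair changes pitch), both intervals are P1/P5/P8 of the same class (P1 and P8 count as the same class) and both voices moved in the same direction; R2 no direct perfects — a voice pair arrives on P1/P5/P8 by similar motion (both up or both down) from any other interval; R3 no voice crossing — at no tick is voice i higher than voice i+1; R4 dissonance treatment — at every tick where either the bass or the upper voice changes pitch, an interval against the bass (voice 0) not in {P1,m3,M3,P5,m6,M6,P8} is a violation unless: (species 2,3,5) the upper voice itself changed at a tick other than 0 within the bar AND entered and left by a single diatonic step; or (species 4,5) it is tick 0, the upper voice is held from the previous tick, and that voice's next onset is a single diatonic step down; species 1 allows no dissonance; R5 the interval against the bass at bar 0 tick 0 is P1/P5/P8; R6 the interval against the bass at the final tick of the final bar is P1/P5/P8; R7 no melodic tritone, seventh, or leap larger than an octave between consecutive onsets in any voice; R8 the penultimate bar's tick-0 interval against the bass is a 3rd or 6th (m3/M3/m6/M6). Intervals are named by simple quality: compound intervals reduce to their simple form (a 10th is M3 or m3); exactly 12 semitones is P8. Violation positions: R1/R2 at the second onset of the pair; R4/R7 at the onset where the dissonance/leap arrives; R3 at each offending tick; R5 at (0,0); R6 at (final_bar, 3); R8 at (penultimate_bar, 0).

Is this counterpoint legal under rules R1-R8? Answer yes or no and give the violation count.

No (8 violations)

bar 0: v0=E3 v1=E4 (P8)
bar 1: v0=D3 v1=A3 (P5)
bar 2: v0=C3 v1=A3 (M6)
bar 3: v0=D3 v1=B3 (M6)
bar 4: v0=C3 v1=A3 (M6)
bar 5: v0=B2 v1=D3 (m3)
bar 6: v0=G2 v1=B2 (M3)
bar 7: v0=A2 v1=C3 (m3)
bar 8: v0=B2 v1=G3 (m6)
bar 9: v0=G2 v1=B2 (M3)
bar 10: v0=F3 v1=D4 (M6)
bar 11: v0=E3 v1=E4 (P8)
  R2 @ bar1.0: E3/C4 m6 -> D3/A3 P5 similar
  R4 @ bar2.3: C3/B3 M7 untreated
  R7 @ bar3.2: B3->F3 leap 6st
  R7 @ bar6.2: B2->D4 leap 15st
  R4 @ bar8.2: B2/F3 TT untreated
  R7 @ bar9.0: F3->B2 leap 6st
  R7 @ bar10.0: G2->F3 leap 10st
  R7 @ bar10.0: B2->D4 leap 15st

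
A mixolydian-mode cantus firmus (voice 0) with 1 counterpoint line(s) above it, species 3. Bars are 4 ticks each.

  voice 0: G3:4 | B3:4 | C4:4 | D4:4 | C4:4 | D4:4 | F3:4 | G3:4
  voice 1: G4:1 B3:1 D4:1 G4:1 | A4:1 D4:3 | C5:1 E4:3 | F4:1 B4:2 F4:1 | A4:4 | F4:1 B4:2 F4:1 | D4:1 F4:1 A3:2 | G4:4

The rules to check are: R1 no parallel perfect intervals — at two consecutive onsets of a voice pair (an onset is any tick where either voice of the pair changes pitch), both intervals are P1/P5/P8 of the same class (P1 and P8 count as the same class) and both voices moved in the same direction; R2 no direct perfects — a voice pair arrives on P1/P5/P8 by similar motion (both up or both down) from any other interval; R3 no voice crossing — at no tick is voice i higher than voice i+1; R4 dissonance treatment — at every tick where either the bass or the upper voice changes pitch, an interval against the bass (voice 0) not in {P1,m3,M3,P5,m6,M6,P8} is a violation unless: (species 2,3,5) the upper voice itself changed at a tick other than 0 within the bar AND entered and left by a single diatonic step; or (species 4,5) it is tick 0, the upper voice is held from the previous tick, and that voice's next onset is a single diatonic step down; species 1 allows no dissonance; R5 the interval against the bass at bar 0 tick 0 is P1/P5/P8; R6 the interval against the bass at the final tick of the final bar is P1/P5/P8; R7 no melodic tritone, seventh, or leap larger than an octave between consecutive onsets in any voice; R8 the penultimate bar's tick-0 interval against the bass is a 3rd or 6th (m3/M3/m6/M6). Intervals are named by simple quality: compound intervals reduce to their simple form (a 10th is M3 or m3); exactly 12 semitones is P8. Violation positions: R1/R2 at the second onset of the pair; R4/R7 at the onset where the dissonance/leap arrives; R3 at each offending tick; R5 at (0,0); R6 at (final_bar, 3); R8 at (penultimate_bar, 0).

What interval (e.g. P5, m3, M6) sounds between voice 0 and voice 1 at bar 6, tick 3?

voice 0=F3 voice 1=A3 -> M3

M3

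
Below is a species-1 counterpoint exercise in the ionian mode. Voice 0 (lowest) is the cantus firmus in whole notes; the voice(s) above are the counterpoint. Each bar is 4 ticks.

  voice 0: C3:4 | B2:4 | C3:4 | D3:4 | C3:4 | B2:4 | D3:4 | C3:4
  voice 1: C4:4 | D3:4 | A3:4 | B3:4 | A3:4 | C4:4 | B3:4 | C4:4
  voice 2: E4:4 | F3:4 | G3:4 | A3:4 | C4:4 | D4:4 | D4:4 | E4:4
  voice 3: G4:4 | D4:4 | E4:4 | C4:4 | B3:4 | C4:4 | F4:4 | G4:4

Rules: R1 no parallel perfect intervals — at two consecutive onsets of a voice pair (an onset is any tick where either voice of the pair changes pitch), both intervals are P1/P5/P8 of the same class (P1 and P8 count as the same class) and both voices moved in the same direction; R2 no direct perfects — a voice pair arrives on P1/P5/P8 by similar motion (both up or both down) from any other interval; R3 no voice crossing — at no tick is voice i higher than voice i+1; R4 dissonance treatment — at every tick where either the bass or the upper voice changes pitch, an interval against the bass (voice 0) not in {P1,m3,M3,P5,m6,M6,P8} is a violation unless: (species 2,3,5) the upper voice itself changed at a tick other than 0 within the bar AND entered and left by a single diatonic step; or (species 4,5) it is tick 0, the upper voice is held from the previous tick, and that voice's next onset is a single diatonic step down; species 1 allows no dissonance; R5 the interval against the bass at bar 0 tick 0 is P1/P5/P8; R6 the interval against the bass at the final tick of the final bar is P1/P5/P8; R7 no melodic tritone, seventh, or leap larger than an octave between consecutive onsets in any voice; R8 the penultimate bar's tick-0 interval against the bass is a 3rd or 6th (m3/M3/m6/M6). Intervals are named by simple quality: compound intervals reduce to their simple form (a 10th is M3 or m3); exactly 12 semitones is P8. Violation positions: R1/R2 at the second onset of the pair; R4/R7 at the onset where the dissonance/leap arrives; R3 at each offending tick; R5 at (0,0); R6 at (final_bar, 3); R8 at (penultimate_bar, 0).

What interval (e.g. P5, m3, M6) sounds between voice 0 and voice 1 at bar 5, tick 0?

voice 0=B2 voice 1=C4 -> m2

m2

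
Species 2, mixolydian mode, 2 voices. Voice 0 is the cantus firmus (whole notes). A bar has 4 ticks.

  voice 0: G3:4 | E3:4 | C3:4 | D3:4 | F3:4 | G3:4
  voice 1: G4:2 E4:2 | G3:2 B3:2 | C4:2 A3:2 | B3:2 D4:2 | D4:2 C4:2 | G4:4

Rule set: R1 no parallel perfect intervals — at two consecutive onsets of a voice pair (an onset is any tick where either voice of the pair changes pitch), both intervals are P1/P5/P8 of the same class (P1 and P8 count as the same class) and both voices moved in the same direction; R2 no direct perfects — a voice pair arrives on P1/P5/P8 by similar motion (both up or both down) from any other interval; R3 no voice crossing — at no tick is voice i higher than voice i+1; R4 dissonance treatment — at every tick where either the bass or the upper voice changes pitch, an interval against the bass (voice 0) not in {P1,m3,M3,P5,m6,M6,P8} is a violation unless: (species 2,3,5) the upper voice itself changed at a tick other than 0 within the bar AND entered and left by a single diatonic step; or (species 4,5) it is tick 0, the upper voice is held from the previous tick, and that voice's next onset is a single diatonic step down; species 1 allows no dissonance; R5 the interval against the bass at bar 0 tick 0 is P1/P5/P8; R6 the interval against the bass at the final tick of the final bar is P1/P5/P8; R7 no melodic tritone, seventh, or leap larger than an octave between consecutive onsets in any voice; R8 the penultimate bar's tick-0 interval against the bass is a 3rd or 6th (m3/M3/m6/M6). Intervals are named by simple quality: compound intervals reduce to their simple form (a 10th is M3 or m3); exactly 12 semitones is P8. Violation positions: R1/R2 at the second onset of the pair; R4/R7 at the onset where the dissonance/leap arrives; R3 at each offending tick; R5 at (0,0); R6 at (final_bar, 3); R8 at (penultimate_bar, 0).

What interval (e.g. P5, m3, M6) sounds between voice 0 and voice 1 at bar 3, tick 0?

M6

voice 0=D3 voice 1=B3 -> M6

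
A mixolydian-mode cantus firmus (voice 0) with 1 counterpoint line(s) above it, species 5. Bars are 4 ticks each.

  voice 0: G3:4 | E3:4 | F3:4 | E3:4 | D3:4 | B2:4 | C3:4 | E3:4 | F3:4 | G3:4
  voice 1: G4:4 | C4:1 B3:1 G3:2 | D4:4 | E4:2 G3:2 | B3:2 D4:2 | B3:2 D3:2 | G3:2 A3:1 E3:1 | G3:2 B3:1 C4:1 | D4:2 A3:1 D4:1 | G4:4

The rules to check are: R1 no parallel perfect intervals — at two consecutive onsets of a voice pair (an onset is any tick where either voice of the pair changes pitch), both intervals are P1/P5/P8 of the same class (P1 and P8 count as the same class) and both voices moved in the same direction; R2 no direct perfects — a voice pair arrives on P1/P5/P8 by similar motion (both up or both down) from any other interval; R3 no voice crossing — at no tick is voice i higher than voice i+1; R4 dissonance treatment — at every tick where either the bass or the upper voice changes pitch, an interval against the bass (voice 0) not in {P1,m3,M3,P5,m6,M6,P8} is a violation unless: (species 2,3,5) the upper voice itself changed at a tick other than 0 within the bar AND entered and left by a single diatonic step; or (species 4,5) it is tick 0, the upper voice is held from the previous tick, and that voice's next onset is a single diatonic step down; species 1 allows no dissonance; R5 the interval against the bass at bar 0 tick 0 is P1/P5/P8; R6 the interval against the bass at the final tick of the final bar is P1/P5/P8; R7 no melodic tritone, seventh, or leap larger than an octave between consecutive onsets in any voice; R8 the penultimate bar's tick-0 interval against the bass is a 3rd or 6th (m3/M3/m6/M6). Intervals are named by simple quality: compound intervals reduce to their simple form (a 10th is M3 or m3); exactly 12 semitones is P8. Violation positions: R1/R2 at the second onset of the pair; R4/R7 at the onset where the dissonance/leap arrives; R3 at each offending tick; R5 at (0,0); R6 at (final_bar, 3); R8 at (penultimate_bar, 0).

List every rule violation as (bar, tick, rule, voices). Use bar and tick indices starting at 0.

(5, 0, R1, (0, 1))
(6, 0, R2, (0, 1))
(9, 0, R2, (0, 1))

bar 0: v0=G3 v1=G4 downbeat P8
bar 1: v0=E3 v1=C4 downbeat m6
bar 2: v0=F3 v1=D4 downbeat M6
bar 3: v0=E3 v1=E4 downbeat P8
bar 4: v0=D3 v1=B3 downbeat M6
bar 5: v0=B2 v1=B3 downbeat P8
bar 6: v0=C3 v1=G3 downbeat P5
bar 7: v0=E3 v1=G3 downbeat m3
bar 8: v0=F3 v1=D4 downbeat M6
bar 9: v0=G3 v1=G4 downbeat P8
  -> R1 @ bar 5 tick 0 v(0, 1): D3/D4 P8 -> B2/B3 P8 similar
  -> R2 @ bar 6 tick 0 v(0, 1): B2/D3 m3 -> C3/G3 P5 similar
  -> R2 @ bar 9 tick 0 v(0, 1): F3/D4 M6 -> G3/G4 P8 similar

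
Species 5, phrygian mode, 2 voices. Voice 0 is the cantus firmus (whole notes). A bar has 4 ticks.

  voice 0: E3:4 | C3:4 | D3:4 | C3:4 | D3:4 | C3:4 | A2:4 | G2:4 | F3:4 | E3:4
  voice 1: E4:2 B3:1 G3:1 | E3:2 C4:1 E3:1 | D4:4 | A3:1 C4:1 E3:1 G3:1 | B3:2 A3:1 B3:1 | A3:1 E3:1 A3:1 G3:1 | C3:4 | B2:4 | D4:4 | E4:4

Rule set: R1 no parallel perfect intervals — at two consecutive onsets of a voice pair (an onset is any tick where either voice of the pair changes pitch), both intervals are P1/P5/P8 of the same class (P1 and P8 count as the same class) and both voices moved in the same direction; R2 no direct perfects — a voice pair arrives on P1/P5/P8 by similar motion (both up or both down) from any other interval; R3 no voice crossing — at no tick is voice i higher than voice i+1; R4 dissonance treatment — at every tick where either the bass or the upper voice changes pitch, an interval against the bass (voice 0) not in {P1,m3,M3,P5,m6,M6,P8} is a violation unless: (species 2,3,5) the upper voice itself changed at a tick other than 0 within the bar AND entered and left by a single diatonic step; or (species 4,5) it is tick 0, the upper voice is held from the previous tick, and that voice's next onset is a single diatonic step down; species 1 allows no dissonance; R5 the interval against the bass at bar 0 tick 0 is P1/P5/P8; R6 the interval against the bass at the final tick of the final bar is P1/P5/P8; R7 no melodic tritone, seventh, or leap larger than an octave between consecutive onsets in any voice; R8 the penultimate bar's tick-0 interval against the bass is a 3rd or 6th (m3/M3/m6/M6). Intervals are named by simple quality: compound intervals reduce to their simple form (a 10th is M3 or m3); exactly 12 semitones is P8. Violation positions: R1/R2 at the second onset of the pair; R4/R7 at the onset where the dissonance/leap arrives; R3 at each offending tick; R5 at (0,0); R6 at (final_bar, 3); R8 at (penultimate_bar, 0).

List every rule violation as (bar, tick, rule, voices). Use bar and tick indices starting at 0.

bar 0: v0=E3 v1=E4 downbeat P8
bar 1: v0=C3 v1=E3 downbeat M3
bar 2: v0=D3 v1=D4 downbeat P8
bar 3: v0=C3 v1=A3 downbeat M6
bar 4: v0=D3 v1=B3 downbeat M6
bar 5: v0=C3 v1=A3 downbeat M6
bar 6: v0=A2 v1=C3 downbeat m3
bar 7: v0=G2 v1=B2 downbeat M3
bar 8: v0=F3 v1=D4 downbeat M6
bar 9: v0=E3 v1=E4 downbeat P8
  -> R2 @ bar 2 tick 0 v(0, 1): C3/E3 M3 -> D3/D4 P8 similar
  -> R7 @ bar 2 tick 0 v(1,): E3->D4 leap 10st
  -> R7 @ bar 8 tick 0 v(0,): G2->F3 leap 10st
  -> R7 @ bar 8 tick 0 v(1,): B2->D4 leap 15st

(2, 0, R2, (0, 1))
(2, 0, R7, (1,))
(8, 0, R7, (0,))
(8, 0, R7, (1,))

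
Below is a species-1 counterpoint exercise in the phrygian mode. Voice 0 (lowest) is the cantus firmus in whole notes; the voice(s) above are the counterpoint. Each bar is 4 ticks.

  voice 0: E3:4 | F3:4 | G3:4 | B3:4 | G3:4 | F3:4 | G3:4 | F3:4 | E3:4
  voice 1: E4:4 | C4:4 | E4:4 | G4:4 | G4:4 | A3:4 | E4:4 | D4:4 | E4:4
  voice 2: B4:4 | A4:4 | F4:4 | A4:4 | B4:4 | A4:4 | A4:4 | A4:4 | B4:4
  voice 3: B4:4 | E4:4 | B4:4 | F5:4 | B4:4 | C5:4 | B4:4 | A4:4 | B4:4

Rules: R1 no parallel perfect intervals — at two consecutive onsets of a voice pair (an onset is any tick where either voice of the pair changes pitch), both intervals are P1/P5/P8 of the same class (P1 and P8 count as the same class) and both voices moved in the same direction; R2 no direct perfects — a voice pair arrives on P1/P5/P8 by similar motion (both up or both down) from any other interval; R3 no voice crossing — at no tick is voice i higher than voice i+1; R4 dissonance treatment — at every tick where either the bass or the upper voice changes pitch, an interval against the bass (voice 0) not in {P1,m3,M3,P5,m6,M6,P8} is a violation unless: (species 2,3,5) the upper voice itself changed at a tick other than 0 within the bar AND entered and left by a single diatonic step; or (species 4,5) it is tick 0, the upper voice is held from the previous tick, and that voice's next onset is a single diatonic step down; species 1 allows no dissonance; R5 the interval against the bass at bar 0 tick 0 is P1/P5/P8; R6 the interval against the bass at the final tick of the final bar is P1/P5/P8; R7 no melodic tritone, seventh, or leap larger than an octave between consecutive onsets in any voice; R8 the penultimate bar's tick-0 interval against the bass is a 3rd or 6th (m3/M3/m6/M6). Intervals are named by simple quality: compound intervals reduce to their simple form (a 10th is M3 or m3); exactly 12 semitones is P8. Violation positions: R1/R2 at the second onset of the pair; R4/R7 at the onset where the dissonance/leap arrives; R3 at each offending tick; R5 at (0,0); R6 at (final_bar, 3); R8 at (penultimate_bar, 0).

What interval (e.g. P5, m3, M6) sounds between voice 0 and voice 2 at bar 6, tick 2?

M2

voice 0=G3 voice 2=A4 -> M2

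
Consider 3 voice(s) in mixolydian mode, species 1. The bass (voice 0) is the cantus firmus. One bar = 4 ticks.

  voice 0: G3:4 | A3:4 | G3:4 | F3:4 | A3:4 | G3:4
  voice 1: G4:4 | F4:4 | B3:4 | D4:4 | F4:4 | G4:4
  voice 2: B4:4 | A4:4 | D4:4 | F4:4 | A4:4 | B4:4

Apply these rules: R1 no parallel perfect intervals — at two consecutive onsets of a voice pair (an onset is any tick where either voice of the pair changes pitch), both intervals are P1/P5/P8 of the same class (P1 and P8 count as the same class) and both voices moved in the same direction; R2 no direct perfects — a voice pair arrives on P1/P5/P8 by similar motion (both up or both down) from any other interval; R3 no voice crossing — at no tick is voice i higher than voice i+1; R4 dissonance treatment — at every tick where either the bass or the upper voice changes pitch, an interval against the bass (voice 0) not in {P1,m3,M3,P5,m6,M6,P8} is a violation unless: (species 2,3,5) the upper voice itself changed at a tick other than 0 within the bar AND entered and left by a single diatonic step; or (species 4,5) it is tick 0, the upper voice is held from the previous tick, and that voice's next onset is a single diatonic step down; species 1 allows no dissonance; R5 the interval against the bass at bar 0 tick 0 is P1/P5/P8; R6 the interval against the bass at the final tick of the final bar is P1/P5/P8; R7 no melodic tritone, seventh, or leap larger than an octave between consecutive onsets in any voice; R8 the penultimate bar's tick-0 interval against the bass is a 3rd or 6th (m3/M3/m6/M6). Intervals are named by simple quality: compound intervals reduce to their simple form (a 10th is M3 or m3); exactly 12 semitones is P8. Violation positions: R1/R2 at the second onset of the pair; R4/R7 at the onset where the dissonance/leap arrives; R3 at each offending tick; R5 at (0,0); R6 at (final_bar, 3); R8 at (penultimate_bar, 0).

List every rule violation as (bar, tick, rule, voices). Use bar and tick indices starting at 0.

(0, 0, R5, (0, 2))
(2, 0, R2, (0, 2))
(2, 0, R7, (1,))
(4, 0, R1, (0, 2))
(4, 0, R8, (0, 2))
(5, 3, R6, (0, 2))

bar 0: v0=G3 v1=G4 v2=B4 downbeat M3
bar 1: v0=A3 v1=F4 v2=A4 downbeat P8
bar 2: v0=G3 v1=B3 v2=D4 downbeat P5
bar 3: v0=F3 v1=D4 v2=F4 downbeat P8
bar 4: v0=A3 v1=F4 v2=A4 downbeat P8
bar 5: v0=G3 v1=G4 v2=B4 downbeat M3
  -> R5 @ bar 0 tick 0 v(0, 2): opens on M3
  -> R2 @ bar 2 tick 0 v(0, 2): A3/A4 P8 -> G3/D4 P5 similar
  -> R7 @ bar 2 tick 0 v(1,): F4->B3 leap 6st
  -> R1 @ bar 4 tick 0 v(0, 2): F3/F4 P8 -> A3/A4 P8 similar
  -> R8 @ bar 4 tick 0 v(0, 2): penult P8 not 3rd/6th
  -> R6 @ bar 5 tick 3 v(0, 2): closes on M3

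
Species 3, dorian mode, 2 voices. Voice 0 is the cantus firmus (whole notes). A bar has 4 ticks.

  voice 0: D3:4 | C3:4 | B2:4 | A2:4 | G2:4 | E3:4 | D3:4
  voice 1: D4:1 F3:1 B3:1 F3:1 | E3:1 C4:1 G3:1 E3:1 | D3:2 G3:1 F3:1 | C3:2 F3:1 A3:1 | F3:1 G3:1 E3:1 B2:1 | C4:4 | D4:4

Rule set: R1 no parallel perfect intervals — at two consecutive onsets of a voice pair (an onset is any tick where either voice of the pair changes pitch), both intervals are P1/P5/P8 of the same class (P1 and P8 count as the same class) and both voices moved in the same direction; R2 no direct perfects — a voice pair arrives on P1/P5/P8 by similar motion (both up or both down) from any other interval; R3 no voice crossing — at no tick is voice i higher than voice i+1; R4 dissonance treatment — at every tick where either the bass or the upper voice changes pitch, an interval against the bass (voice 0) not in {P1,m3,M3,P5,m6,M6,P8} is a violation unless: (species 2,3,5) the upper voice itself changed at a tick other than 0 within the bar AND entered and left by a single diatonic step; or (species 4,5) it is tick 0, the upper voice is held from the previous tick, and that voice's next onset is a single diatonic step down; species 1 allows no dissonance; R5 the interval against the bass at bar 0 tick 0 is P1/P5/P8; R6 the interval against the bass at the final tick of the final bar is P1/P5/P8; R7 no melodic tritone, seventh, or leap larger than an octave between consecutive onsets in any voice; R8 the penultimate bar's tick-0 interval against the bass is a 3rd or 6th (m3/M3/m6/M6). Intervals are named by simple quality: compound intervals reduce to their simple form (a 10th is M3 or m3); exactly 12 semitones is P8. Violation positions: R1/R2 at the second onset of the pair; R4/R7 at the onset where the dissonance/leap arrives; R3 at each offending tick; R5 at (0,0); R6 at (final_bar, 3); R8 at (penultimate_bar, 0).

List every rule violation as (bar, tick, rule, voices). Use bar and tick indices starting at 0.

(0, 2, R7, (1,))
(0, 3, R7, (1,))
(2, 3, R4, (0, 1))
(4, 0, R4, (0, 1))
(5, 0, R7, (1,))

bar 0: v0=D3 v1=D4 downbeat P8
bar 1: v0=C3 v1=E3 downbeat M3
bar 2: v0=B2 v1=D3 downbeat m3
bar 3: v0=A2 v1=C3 downbeat m3
bar 4: v0=G2 v1=F3 downbeat m7
bar 5: v0=E3 v1=C4 downbeat m6
bar 6: v0=D3 v1=D4 downbeat P8
  -> R7 @ bar 0 tick 2 v(1,): F3->B3 leap 6st
  -> R7 @ bar 0 tick 3 v(1,): B3->F3 leap 6st
  -> R4 @ bar 2 tick 3 v(0, 1): B2/F3 TT untreated
  -> R4 @ bar 4 tick 0 v(0, 1): G2/F3 m7 untreated
  -> R7 @ bar 5 tick 0 v(1,): B2->C4 leap 13st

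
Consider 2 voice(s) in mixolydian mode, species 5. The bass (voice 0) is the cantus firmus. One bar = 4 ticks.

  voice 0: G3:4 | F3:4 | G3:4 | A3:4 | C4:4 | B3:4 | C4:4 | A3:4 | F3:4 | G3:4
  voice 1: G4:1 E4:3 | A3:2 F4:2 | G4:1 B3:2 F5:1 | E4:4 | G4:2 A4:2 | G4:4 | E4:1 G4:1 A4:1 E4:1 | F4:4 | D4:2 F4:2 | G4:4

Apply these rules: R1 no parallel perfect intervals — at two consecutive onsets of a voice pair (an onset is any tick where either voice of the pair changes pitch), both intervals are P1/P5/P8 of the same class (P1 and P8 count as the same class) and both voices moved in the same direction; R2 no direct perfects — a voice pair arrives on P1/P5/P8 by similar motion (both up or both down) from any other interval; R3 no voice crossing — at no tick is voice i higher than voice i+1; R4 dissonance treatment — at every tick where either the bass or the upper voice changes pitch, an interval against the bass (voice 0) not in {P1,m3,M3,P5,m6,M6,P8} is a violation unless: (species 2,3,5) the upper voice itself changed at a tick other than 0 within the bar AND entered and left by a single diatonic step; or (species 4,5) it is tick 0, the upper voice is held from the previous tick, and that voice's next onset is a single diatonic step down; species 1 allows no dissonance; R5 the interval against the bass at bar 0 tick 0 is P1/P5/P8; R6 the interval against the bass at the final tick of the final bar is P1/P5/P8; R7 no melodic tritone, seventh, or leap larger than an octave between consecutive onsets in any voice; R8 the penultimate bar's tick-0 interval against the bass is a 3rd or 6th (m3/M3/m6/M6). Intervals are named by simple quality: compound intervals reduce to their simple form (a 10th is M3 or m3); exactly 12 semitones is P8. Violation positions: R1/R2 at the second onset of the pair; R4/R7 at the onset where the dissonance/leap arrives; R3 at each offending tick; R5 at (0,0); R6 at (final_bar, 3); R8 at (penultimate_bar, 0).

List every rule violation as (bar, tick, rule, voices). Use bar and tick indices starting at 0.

bar 0: v0=G3 v1=G4 downbeat P8
bar 1: v0=F3 v1=A3 downbeat M3
bar 2: v0=G3 v1=G4 downbeat P8
bar 3: v0=A3 v1=E4 downbeat P5
bar 4: v0=C4 v1=G4 downbeat P5
bar 5: v0=B3 v1=G4 downbeat m6
bar 6: v0=C4 v1=E4 downbeat M3
bar 7: v0=A3 v1=F4 downbeat m6
bar 8: v0=F3 v1=D4 downbeat M6
bar 9: v0=G3 v1=G4 downbeat P8
  -> R1 @ bar 2 tick 0 v(0, 1): F3/F4 P8 -> G3/G4 P8 similar
  -> R4 @ bar 2 tick 3 v(0, 1): G3/F5 m7 untreated
  -> R7 @ bar 2 tick 3 v(1,): B3->F5 leap 18st
  -> R7 @ bar 3 tick 0 v(1,): F5->E4 leap 13st
  -> R1 @ bar 4 tick 0 v(0, 1): A3/E4 P5 -> C4/G4 P5 similar
  -> R1 @ bar 9 tick 0 v(0, 1): F3/F4 P8 -> G3/G4 P8 similar

(2, 0, R1, (0, 1))
(2, 3, R4, (0, 1))
(2, 3, R7, (1,))
(3, 0, R7, (1,))
(4, 0, R1, (0, 1))
(9, 0, R1, (0, 1))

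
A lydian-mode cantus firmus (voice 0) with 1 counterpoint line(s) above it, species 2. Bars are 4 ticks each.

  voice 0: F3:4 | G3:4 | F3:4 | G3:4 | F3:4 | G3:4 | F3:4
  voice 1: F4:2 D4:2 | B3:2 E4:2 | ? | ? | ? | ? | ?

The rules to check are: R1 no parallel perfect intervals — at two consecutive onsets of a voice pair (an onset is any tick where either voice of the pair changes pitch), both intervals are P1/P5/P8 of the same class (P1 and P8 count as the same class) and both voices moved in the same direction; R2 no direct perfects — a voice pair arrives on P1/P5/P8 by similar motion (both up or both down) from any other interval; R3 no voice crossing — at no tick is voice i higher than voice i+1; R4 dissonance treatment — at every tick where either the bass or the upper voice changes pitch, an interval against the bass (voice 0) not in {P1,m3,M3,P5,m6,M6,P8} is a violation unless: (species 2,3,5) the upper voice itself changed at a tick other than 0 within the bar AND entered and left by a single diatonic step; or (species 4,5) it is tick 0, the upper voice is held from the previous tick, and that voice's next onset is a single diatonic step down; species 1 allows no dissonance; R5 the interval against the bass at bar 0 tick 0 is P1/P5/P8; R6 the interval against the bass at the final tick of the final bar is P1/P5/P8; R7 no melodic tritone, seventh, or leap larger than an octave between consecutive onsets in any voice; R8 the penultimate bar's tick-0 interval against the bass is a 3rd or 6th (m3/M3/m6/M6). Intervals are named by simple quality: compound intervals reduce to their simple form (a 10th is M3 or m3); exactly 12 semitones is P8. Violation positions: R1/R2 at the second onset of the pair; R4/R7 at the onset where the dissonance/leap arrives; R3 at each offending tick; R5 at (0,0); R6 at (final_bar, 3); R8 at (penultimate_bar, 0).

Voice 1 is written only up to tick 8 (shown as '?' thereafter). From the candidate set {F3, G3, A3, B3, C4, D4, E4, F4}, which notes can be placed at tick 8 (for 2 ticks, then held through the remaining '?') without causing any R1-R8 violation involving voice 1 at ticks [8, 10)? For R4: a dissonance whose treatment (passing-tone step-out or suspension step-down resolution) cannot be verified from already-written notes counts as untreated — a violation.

{A3, D4, F4}

F3: violates R2,R7
G3: violates R4
A3: legal
B3: violates R4
C4: violates R2
D4: legal
E4: violates R4
F4: legal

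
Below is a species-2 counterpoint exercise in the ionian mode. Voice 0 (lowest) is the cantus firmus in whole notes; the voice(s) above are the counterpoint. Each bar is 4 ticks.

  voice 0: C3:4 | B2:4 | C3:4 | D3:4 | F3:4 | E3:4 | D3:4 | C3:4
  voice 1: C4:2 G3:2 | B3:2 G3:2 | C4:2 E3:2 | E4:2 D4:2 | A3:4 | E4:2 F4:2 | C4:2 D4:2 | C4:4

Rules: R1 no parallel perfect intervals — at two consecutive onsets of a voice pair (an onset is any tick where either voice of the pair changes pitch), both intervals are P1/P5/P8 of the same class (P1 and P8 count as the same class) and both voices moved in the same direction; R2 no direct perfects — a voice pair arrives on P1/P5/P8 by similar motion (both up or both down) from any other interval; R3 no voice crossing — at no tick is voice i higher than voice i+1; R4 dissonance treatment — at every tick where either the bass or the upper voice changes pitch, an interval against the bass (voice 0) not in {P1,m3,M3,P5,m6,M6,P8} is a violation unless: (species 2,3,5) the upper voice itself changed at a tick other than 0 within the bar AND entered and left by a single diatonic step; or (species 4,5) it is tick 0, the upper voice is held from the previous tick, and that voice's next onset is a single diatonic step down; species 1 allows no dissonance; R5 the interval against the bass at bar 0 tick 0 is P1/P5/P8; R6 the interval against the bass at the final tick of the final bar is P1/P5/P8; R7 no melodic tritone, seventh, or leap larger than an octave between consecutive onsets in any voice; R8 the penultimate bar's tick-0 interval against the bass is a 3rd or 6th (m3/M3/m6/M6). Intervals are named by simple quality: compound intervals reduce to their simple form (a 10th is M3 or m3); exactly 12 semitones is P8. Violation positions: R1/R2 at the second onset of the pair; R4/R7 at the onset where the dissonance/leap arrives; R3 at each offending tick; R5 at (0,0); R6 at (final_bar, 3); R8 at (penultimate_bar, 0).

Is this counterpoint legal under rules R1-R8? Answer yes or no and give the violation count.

No (6 violations)

bar 0: v0=C3 v1=C4 (P8)
bar 1: v0=B2 v1=B3 (P8)
bar 2: v0=C3 v1=C4 (P8)
bar 3: v0=D3 v1=E4 (M2)
bar 4: v0=F3 v1=A3 (M3)
bar 5: v0=E3 v1=E4 (P8)
bar 6: v0=D3 v1=C4 (m7)
bar 7: v0=C3 v1=C4 (P8)
  R2 @ bar2.0: B2/G3 m6 -> C3/C4 P8 similar
  R4 @ bar3.0: D3/E4 M2 untreated
  R4 @ bar5.2: E3/F4 m2 untreated
  R4 @ bar6.0: D3/C4 m7 untreated
  R8 @ bar6.0: penult m7 not 3rd/6th
  R1 @ bar7.0: D3/D4 P8 -> C3/C4 P8 similar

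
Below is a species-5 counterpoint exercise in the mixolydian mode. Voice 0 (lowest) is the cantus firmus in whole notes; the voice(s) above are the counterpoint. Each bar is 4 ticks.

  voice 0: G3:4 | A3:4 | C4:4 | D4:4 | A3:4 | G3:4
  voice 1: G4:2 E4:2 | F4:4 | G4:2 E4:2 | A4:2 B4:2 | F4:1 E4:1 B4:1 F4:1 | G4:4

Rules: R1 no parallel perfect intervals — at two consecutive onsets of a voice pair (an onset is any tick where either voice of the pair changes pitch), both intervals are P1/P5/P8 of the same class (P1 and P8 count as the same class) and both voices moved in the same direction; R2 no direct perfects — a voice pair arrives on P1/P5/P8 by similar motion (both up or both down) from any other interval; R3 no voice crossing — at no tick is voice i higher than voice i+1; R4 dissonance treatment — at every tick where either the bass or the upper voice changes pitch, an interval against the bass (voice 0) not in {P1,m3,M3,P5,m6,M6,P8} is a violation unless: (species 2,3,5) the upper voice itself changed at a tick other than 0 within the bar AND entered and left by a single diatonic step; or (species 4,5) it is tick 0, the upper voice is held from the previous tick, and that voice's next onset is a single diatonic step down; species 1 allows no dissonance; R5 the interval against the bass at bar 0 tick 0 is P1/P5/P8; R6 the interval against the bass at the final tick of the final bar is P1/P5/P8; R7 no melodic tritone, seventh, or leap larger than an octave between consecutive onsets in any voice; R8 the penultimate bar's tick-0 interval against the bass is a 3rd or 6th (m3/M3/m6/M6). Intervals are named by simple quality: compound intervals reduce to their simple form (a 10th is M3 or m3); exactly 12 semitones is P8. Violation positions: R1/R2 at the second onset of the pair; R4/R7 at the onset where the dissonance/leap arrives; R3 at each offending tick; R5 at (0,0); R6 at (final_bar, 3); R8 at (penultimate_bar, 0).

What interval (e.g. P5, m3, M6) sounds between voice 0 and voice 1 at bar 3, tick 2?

M6

voice 0=D4 voice 1=B4 -> M6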